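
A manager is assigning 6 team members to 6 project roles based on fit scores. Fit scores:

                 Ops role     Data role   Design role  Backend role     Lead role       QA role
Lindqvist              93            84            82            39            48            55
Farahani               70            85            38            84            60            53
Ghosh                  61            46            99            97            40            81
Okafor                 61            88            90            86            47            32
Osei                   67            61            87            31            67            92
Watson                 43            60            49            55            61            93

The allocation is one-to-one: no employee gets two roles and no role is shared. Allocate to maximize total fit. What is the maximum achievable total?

This is the linear assignment problem.
Optimal: Lindqvist→Ops role (93 pts), Farahani→Data role (85 pts), Ghosh→Backend role (97 pts), Okafor→Design role (90 pts), Osei→Lead role (67 pts), Watson→QA role (93 pts) — total 93+85+97+90+67+93 = 525 pts.
Row-greedy (each employee in turn takes its best remaining role) gives 516 pts, worse by 9.

Max total: 525 pts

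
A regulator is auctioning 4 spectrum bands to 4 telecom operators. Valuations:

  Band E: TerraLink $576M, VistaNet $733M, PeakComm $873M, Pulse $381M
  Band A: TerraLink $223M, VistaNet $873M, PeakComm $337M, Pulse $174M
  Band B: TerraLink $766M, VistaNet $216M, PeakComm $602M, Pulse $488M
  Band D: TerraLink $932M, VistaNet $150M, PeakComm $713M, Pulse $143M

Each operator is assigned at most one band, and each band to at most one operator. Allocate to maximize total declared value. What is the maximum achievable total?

Maximum total: $3166M

Optimal: TerraLink→Band D ($932M), VistaNet→Band A ($873M), PeakComm→Band E ($873M), Pulse→Band B ($488M) — total 932+873+873+488 = $3166M.
Next-best assignment: TerraLink→Band D, VistaNet→Band A, PeakComm→Band B, Pulse→Band E = $2788M.
Swapping TerraLink↔Pulse (TerraLink→Band B $766M, Pulse→Band D $143M) loses 511.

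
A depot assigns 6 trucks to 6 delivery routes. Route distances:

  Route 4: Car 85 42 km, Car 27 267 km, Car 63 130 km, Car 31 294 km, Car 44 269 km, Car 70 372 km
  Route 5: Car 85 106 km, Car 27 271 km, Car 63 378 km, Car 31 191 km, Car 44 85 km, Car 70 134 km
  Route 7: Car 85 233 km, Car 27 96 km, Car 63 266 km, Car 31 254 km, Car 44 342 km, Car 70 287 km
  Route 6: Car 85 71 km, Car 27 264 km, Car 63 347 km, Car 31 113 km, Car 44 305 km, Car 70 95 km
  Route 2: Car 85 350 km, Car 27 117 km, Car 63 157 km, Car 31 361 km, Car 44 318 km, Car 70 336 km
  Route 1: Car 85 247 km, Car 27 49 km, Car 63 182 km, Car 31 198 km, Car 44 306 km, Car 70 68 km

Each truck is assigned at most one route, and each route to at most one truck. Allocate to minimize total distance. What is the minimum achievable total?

Min total: 561 km

This is the linear assignment problem.
Optimal: Car 85→Route 4 (42 km), Car 27→Route 7 (96 km), Car 63→Route 2 (157 km), Car 31→Route 6 (113 km), Car 44→Route 5 (85 km), Car 70→Route 1 (68 km) — total 42+96+157+113+85+68 = 561 km.
Row-greedy (each truck in turn takes its cheapest remaining route) gives 733 km, worse by 172.
Next-best assignment: Car 85→Route 4, Car 27→Route 7, Car 63→Route 2, Car 31→Route 1, Car 44→Route 5, Car 70→Route 6 = 673 km.
Swapping Car 27↔Car 44 (Car 27→Route 5 271 km, Car 44→Route 7 342 km) adds 432.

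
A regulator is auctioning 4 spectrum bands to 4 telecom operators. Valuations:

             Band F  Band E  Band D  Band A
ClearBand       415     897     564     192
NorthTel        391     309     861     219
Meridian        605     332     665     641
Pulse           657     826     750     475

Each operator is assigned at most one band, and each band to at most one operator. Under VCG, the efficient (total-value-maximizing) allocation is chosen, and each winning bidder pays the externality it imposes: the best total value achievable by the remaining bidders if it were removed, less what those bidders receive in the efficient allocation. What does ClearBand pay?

Efficient allocation: ClearBand→Band E ($897M), NorthTel→Band D ($861M), Meridian→Band A ($641M), Pulse→Band F ($657M); total welfare W = $3056M.
ClearBand receives Band E at value $897M, so the others get W − 897 = $2159M.
Without ClearBand: best allocation of the remaining 3 bidders over all 4 bands is NorthTel→Band D ($861M), Meridian→Band A ($641M), Pulse→Band E ($826M), total $2328M.
VCG payment = (others' best without ClearBand) − (others' welfare with ClearBand) = 2328 − 2159 = $169M.

ClearBand pays $169M.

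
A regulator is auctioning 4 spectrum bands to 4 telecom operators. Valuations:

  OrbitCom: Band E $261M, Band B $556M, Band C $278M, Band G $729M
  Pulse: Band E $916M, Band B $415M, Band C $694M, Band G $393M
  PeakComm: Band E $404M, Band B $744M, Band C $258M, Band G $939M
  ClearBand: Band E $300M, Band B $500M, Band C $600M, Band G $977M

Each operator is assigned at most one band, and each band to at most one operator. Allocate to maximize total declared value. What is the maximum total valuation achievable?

Optimal: OrbitCom→Band B ($556M), Pulse→Band E ($916M), PeakComm→Band G ($939M), ClearBand→Band C ($600M) — total 556+916+939+600 = $3011M.
Max-entry greedy (repeatedly take the single best remaining cell) gives $2915M, worse by 96.
Swapping PeakComm↔OrbitCom (PeakComm→Band B $744M, OrbitCom→Band G $729M) loses 22.
No other one-to-one assignment exceeds $3011M.

Max total: $3011M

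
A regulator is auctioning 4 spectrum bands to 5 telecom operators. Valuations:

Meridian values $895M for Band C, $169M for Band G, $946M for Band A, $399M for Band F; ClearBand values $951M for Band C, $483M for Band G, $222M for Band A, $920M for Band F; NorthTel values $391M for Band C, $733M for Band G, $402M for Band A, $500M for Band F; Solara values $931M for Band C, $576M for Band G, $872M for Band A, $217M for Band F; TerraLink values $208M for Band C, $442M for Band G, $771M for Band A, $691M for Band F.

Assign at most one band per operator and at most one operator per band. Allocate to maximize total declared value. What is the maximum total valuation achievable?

Max total: $3530M

Optimal: Solara→Band C ($931M), NorthTel→Band G ($733M), Meridian→Band A ($946M), ClearBand→Band F ($920M) — total 931+733+946+920 = $3530M.
Column-greedy (each band in turn goes to its best remaining operator) gives $3321M, worse by 209.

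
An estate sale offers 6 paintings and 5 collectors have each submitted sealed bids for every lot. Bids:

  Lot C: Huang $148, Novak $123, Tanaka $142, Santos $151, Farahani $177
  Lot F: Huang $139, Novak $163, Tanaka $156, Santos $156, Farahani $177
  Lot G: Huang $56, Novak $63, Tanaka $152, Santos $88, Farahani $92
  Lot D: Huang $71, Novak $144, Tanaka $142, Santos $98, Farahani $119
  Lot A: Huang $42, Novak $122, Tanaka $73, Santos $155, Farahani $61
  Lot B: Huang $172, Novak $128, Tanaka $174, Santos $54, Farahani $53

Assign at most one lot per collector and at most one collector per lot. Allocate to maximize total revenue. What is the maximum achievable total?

This is the linear assignment problem.
Optimal: Huang→Lot B ($172), Novak→Lot F ($163), Tanaka→Lot G ($152), Santos→Lot A ($155), Farahani→Lot C ($177) — total 172+163+152+155+177 = $819.
Max-entry greedy (repeatedly take the single best remaining cell) gives $740, worse by 79.
Next-best assignment: Huang→Lot B, Novak→Lot F, Tanaka→Lot D, Santos→Lot A, Farahani→Lot C = $809.
Swapping Farahani↔Huang (Farahani→Lot B $53, Huang→Lot C $148) loses 148.

Max total: $819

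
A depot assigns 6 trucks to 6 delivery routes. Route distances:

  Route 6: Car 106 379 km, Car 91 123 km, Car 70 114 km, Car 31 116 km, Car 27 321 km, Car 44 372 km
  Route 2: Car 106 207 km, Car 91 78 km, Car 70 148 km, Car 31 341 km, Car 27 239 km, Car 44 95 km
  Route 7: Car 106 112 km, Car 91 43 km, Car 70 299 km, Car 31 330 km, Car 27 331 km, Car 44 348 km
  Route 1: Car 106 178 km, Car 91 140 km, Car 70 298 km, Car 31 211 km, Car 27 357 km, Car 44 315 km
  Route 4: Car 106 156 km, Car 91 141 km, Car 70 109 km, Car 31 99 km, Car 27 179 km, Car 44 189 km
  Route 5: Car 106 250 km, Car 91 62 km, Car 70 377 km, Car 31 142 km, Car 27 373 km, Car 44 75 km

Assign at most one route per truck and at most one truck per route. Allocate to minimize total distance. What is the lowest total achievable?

Treat this as an assignment problem: match each truck to one route.
Optimal: Car 106→Route 1 (178 km), Car 91→Route 7 (43 km), Car 70→Route 2 (148 km), Car 31→Route 6 (116 km), Car 27→Route 4 (179 km), Car 44→Route 5 (75 km) — total 178+43+148+116+179+75 = 739 km.
Column-greedy (each route in turn goes to its cheapest remaining truck) gives 769 km, worse by 30.
Swapping Car 44↔Car 27 (Car 44→Route 4 189 km, Car 27→Route 5 373 km) adds 308.
Every other assignment is strictly worse.

Minimum total: 739 km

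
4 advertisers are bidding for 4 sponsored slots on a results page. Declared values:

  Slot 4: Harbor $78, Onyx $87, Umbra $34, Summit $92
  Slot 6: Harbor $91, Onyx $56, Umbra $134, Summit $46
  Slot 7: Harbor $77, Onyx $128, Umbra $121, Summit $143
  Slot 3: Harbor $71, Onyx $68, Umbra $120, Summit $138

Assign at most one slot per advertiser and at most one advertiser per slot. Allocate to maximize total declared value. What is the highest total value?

Optimal: Harbor→Slot 4 ($78), Onyx→Slot 7 ($128), Umbra→Slot 6 ($134), Summit→Slot 3 ($138) — total 78+128+134+138 = $478.
Max-entry greedy (repeatedly take the single best remaining cell) gives $435, worse by 43.
Next-best assignment: Harbor→Slot 6, Onyx→Slot 4, Umbra→Slot 3, Summit→Slot 7 = $441.

Max total: $478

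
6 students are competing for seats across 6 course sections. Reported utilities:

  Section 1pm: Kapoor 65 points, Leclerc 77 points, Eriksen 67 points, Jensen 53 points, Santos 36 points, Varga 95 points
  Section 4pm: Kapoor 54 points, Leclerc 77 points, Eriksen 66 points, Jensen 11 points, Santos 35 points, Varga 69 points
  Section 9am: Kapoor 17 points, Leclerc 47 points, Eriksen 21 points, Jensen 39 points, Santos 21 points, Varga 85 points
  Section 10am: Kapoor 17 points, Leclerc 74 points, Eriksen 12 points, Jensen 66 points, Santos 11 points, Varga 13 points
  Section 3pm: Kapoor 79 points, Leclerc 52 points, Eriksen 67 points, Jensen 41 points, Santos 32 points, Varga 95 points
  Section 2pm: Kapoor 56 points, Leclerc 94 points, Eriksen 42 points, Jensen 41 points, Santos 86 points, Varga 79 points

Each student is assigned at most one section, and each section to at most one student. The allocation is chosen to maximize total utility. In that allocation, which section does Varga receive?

Optimal: Kapoor→Section 3pm (79 points), Leclerc→Section 4pm (77 points), Eriksen→Section 1pm (67 points), Jensen→Section 10am (66 points), Santos→Section 2pm (86 points), Varga→Section 9am (85 points) — total 79+77+67+66+86+85 = 460 points.
Row-greedy (each student in turn takes its best remaining section) gives 426 points, worse by 34.
Every other assignment is strictly worse.
Varga's own top section is Section 1pm (95 points), but forcing Varga→Section 1pm and reassigning the rest optimally gives only 439 points — worse by 21.

Varga receives Section 9am.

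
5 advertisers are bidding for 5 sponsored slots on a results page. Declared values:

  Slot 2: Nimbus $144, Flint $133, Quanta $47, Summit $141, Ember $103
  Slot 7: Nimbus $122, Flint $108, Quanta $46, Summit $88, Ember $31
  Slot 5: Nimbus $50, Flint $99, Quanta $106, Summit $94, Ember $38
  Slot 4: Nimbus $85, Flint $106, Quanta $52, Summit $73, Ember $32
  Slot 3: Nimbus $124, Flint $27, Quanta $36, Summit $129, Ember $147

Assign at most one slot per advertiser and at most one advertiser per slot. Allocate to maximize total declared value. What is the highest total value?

Optimal: Nimbus→Slot 7 ($122), Flint→Slot 4 ($106), Quanta→Slot 5 ($106), Summit→Slot 2 ($141), Ember→Slot 3 ($147) — total 122+106+106+141+147 = $622.
Column-greedy (each slot in turn goes to its best remaining advertiser) gives $578, worse by 44.
Next-best assignment: Nimbus→Slot 2, Flint→Slot 4, Quanta→Slot 5, Summit→Slot 7, Ember→Slot 3 = $591.
Checked against all permutations: $622 is optimal.

Maximum total: $622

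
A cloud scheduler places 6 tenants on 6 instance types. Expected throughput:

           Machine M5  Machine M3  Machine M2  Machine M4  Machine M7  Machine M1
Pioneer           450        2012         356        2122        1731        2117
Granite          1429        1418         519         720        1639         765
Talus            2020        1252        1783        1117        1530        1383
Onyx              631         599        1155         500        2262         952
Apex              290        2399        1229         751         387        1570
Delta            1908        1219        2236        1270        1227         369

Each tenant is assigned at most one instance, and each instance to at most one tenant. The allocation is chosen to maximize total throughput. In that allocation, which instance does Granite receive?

Optimal: Pioneer→Machine M4 (2122 ops/s), Granite→Machine M5 (1429 ops/s), Talus→Machine M1 (1383 ops/s), Onyx→Machine M7 (2262 ops/s), Apex→Machine M3 (2399 ops/s), Delta→Machine M2 (2236 ops/s) — total 2122+1429+1383+2262+2399+2236 = 11831 ops/s.
Column-greedy (each instance in turn goes to its best remaining tenant) gives 11804 ops/s, worse by 27.
No other one-to-one assignment exceeds 11831 ops/s.
Granite's own top instance is Machine M7 (1639 ops/s), but forcing Granite→Machine M7 and reassigning the rest optimally gives only 11368 ops/s — worse by 463.

Granite receives Machine M5.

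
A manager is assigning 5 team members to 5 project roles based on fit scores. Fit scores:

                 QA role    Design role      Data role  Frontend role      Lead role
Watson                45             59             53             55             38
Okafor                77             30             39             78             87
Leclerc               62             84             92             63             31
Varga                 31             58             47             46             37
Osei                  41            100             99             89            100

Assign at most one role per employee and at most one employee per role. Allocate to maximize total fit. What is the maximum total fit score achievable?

Maximum total: 382 pts

Optimal: Watson→Frontend role (55 pts), Okafor→QA role (77 pts), Leclerc→Data role (92 pts), Varga→Design role (58 pts), Osei→Lead role (100 pts) — total 55+77+92+58+100 = 382 pts.
Row-greedy (each employee in turn takes its best remaining role) gives 325 pts, worse by 57.
Swapping Leclerc↔Osei (Leclerc→Lead role 31 pts, Osei→Data role 99 pts) loses 62.
Checked against all permutations: 382 pts is optimal.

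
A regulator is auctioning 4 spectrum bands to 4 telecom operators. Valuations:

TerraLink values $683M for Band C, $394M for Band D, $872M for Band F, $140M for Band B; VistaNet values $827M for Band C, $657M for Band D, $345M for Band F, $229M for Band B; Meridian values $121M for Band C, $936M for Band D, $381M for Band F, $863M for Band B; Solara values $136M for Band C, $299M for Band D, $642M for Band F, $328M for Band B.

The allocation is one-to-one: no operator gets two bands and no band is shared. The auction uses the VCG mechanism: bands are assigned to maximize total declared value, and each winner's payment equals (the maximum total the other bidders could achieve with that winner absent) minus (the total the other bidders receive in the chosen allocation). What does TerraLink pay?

Efficient allocation: TerraLink→Band F ($872M), VistaNet→Band C ($827M), Meridian→Band D ($936M), Solara→Band B ($328M); total welfare W = $2963M.
TerraLink receives Band F at value $872M, so the others get W − 872 = $2091M.
Without TerraLink: best allocation of the remaining 3 bidders over all 4 bands is VistaNet→Band C ($827M), Meridian→Band D ($936M), Solara→Band F ($642M), total $2405M.
VCG payment = (others' best without TerraLink) − (others' welfare with TerraLink) = 2405 − 2091 = $314M.

TerraLink pays $314M.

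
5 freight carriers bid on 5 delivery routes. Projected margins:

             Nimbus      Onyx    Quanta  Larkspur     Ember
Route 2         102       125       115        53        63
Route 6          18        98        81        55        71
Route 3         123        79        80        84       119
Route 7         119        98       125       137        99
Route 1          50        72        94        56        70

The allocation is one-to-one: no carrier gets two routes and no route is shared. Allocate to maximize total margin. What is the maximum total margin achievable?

Max total: $550k

Optimal: Nimbus→Route 2 ($102k), Onyx→Route 6 ($98k), Quanta→Route 1 ($94k), Larkspur→Route 7 ($137k), Ember→Route 3 ($119k) — total 102+98+94+137+119 = $550k.
Row-greedy (each carrier in turn takes its best remaining route) gives $500k, worse by 50.
Checked against all permutations: $550k is optimal.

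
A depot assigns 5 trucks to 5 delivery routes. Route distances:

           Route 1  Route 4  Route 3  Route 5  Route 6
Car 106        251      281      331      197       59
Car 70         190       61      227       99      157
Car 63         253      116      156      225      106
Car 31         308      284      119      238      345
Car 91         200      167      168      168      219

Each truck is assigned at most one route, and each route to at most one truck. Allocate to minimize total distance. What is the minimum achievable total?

Min total: 593 km

Treat this as an assignment problem: match each truck to one route.
Optimal: Car 106→Route 6 (59 km), Car 70→Route 5 (99 km), Car 63→Route 4 (116 km), Car 31→Route 3 (119 km), Car 91→Route 1 (200 km) — total 59+99+116+119+200 = 593 km.
Row-greedy (each truck in turn takes its cheapest remaining route) gives 714 km, worse by 121.
Swapping Car 31↔Car 70 (Car 31→Route 5 238 km, Car 70→Route 3 227 km) adds 247.
No other one-to-one assignment undercuts 593 km.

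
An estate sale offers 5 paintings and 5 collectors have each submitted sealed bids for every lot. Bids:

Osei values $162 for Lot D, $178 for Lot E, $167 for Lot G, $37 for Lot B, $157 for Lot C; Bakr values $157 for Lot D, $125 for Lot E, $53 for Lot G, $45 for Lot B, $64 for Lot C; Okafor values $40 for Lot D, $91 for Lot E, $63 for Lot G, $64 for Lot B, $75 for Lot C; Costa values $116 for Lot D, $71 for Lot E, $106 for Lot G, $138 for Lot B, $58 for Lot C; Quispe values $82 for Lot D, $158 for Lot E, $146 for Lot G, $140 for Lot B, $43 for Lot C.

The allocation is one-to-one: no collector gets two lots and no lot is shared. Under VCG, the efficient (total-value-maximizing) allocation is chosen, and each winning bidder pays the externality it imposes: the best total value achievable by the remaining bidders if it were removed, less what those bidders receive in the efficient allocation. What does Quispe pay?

Quispe pays $16.

Efficient allocation: Osei→Lot G ($167), Bakr→Lot D ($157), Okafor→Lot C ($75), Costa→Lot B ($138), Quispe→Lot E ($158); total welfare W = $695.
Quispe receives Lot E at value $158, so the others get W − 158 = $537.
Without Quispe: best allocation of the remaining 4 bidders over all 5 lots is Osei→Lot G ($167), Bakr→Lot D ($157), Okafor→Lot E ($91), Costa→Lot B ($138), total $553.
VCG payment = (others' best without Quispe) − (others' welfare with Quispe) = 553 − 537 = $16.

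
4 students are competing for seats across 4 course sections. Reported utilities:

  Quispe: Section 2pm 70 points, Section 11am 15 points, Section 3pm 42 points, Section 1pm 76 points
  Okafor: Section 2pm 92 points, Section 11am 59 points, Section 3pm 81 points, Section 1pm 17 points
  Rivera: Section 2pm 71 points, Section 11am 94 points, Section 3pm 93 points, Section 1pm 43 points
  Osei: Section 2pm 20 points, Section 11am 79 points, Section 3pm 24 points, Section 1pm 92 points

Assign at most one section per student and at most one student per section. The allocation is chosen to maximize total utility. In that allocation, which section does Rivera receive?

Optimal: Quispe→Section 1pm (76 points), Okafor→Section 2pm (92 points), Rivera→Section 3pm (93 points), Osei→Section 11am (79 points) — total 76+92+93+79 = 340 points.
Max-entry greedy (repeatedly take the single best remaining cell) gives 320 points, worse by 20.
No other one-to-one assignment exceeds 340 points.
Rivera's own top section is Section 11am (94 points), but forcing Rivera→Section 11am and reassigning the rest optimally gives only 337 points — worse by 3.

Rivera receives Section 3pm.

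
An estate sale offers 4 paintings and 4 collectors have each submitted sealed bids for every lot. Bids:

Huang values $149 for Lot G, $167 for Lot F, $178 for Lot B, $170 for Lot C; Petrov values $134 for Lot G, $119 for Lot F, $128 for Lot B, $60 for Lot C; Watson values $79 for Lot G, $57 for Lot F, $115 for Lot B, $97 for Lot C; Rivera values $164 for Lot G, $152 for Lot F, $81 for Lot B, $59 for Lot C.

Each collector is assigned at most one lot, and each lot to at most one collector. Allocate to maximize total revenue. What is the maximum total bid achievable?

Maximum total: $571

Optimal: Huang→Lot C ($170), Petrov→Lot G ($134), Watson→Lot B ($115), Rivera→Lot F ($152) — total 170+134+115+152 = $571.
Max-entry greedy (repeatedly take the single best remaining cell) gives $558, worse by 13.
Next-best assignment: Huang→Lot C, Petrov→Lot F, Watson→Lot B, Rivera→Lot G = $568.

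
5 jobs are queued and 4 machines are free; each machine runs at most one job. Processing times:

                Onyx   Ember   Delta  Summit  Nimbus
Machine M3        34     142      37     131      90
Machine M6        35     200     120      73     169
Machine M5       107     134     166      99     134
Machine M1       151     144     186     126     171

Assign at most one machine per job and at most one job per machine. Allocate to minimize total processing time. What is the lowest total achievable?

This is a one-to-one assignment (minimum-cost bipartite matching).
Optimal: Delta→Machine M3 (37 min), Onyx→Machine M6 (35 min), Summit→Machine M5 (99 min), Ember→Machine M1 (144 min) — total 37+35+99+144 = 315 min.
Column-greedy (each machine in turn goes to its cheapest remaining job) gives 412 min, worse by 97.
Swapping Summit↔Onyx (Summit→Machine M6 73 min, Onyx→Machine M5 107 min) adds 46.
No other one-to-one assignment undercuts 315 min.

Minimum total: 315 min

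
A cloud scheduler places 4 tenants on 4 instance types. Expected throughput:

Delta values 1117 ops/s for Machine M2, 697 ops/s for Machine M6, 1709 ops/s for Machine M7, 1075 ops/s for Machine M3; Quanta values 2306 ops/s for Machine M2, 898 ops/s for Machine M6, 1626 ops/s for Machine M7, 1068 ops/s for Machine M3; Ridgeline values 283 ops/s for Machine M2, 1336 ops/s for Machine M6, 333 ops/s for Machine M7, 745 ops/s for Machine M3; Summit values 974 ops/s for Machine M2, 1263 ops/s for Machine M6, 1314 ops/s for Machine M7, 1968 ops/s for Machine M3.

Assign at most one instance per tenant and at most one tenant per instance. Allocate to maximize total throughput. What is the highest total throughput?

This is a one-to-one assignment (maximum-weight bipartite matching).
Optimal: Delta→Machine M7 (1709 ops/s), Quanta→Machine M2 (2306 ops/s), Ridgeline→Machine M6 (1336 ops/s), Summit→Machine M3 (1968 ops/s) — total 1709+2306+1336+1968 = 7319 ops/s.
Next-best assignment: Delta→Machine M2, Quanta→Machine M7, Ridgeline→Machine M6, Summit→Machine M3 = 6047 ops/s.
Every other assignment is strictly worse.

Max total: 7319 ops/s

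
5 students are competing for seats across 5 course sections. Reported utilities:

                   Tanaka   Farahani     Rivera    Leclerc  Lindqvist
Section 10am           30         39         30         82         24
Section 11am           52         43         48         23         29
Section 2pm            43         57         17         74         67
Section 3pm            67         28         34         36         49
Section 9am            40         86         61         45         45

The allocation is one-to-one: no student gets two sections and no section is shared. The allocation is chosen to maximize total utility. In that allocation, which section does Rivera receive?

This is a one-to-one assignment (maximum-weight bipartite matching).
Optimal: Tanaka→Section 3pm (67 points), Farahani→Section 9am (86 points), Rivera→Section 11am (48 points), Leclerc→Section 10am (82 points), Lindqvist→Section 2pm (67 points) — total 67+86+48+82+67 = 350 points.
Column-greedy (each section in turn goes to its best remaining student) gives 321 points, worse by 29.
Swapping Leclerc↔Rivera (Leclerc→Section 11am 23 points, Rivera→Section 10am 30 points) loses 77.
Every other assignment is strictly worse.
Rivera's own top section is Section 9am (61 points), but forcing Rivera→Section 9am and reassigning the rest optimally gives only 320 points — worse by 30.

Rivera receives Section 11am.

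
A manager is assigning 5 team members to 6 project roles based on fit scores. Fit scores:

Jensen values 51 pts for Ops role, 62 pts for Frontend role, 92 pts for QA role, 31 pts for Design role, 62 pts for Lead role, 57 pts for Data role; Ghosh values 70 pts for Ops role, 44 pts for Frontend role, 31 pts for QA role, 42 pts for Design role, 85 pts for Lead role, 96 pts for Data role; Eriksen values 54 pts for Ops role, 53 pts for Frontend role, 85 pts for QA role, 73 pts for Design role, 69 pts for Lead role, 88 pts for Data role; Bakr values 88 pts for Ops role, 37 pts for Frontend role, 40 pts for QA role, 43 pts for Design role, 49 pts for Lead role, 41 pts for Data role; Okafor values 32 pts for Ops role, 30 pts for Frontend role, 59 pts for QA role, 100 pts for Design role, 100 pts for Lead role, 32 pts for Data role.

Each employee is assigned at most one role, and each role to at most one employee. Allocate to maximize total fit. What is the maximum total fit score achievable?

This is a one-to-one assignment (maximum-weight bipartite matching).
Optimal: Jensen→QA role (92 pts), Ghosh→Lead role (85 pts), Eriksen→Data role (88 pts), Bakr→Ops role (88 pts), Okafor→Design role (100 pts) — total 92+85+88+88+100 = 453 pts.
Row-greedy (each employee in turn takes its best remaining role) gives 449 pts, worse by 4.
Every other assignment is strictly worse.

Max total: 453 pts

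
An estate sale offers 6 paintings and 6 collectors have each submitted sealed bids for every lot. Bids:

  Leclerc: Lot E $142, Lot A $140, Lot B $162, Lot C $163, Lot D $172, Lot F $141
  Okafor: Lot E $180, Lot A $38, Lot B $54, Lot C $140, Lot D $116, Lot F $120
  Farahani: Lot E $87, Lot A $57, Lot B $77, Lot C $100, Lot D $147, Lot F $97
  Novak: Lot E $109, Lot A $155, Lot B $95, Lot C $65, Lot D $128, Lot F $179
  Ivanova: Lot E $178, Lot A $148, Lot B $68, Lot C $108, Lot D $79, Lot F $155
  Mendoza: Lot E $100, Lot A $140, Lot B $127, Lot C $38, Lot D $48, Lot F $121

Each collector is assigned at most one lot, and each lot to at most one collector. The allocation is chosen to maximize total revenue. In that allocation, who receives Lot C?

Treat this as an assignment problem: match each collector to one lot.
Optimal: Leclerc→Lot B ($162), Okafor→Lot C ($140), Farahani→Lot D ($147), Novak→Lot F ($179), Ivanova→Lot E ($178), Mendoza→Lot A ($140) — total 162+140+147+179+178+140 = $946.
Max-entry greedy (repeatedly take the single best remaining cell) gives $906, worse by 40.
Okafor's own top lot is Lot E ($180), but forcing Okafor→Lot E and reassigning the rest optimally gives only $944 — worse by 2.

Okafor receives Lot C.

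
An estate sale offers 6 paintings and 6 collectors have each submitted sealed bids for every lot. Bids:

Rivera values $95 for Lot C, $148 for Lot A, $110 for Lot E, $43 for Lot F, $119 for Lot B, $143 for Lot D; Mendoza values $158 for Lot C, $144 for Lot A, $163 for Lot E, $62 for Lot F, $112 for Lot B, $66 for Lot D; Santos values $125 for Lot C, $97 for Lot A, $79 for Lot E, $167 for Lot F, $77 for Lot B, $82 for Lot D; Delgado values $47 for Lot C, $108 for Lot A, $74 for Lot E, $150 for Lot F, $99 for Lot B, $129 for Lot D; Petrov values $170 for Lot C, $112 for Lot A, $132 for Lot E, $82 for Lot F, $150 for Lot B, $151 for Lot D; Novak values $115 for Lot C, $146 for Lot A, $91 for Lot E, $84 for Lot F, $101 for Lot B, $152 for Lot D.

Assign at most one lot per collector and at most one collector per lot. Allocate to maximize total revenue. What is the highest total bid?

Optimal: Rivera→Lot A ($148), Mendoza→Lot E ($163), Santos→Lot F ($167), Delgado→Lot B ($99), Petrov→Lot C ($170), Novak→Lot D ($152) — total 148+163+167+99+170+152 = $899.
Row-greedy (each collector in turn takes its best remaining lot) gives $878, worse by 21.
Next-best assignment: Rivera→Lot B, Mendoza→Lot E, Santos→Lot F, Delgado→Lot D, Petrov→Lot C, Novak→Lot A = $894.
Checked against all permutations: $899 is optimal.

Max total: $899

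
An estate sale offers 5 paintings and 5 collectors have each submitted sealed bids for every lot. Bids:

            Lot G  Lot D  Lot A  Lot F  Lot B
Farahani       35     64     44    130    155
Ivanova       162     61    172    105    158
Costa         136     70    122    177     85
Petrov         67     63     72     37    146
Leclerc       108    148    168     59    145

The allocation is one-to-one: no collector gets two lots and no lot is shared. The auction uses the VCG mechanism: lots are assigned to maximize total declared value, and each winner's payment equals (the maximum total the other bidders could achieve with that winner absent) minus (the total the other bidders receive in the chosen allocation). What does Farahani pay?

Farahani pays $51.

Efficient allocation: Farahani→Lot F ($130), Ivanova→Lot A ($172), Costa→Lot G ($136), Petrov→Lot B ($146), Leclerc→Lot D ($148); total welfare W = $732.
Farahani receives Lot F at value $130, so the others get W − 130 = $602.
Without Farahani: best allocation of the remaining 4 bidders over all 5 lots is Ivanova→Lot G ($162), Costa→Lot F ($177), Petrov→Lot B ($146), Leclerc→Lot A ($168), total $653.
VCG payment = (others' best without Farahani) − (others' welfare with Farahani) = 653 − 602 = $51.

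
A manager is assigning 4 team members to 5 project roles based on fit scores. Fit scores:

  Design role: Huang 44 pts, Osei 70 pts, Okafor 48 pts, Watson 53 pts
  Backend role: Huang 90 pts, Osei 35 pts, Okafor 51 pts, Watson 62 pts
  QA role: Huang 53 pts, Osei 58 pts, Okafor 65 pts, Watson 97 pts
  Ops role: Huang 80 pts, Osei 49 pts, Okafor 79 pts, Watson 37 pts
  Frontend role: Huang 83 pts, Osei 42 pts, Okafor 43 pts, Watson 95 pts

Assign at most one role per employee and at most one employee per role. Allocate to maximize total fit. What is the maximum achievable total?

Maximum total: 336 pts

Optimal: Huang→Backend role (90 pts), Osei→Design role (70 pts), Okafor→Ops role (79 pts), Watson→QA role (97 pts) — total 90+70+79+97 = 336 pts.
Next-best assignment: Huang→Backend role, Osei→Design role, Okafor→Ops role, Watson→Frontend role = 334 pts.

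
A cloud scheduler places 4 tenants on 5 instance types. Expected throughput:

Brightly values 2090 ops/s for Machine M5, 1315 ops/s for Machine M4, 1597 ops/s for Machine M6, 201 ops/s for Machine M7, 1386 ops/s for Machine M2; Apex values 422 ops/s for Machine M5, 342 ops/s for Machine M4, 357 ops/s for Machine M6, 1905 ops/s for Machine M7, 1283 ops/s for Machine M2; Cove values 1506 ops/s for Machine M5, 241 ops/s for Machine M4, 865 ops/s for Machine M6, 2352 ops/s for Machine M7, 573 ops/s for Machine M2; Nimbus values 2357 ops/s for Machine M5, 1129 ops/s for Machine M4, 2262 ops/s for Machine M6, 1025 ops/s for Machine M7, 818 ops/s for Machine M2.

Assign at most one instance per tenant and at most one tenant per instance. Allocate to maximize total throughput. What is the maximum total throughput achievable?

Treat this as an assignment problem: match each tenant to one instance.
Optimal: Brightly→Machine M5 (2090 ops/s), Apex→Machine M2 (1283 ops/s), Cove→Machine M7 (2352 ops/s), Nimbus→Machine M6 (2262 ops/s) — total 2090+1283+2352+2262 = 7987 ops/s.
Column-greedy (each instance in turn goes to its best remaining tenant) gives 6442 ops/s, worse by 1545.
Next-best assignment: Brightly→Machine M6, Apex→Machine M2, Cove→Machine M7, Nimbus→Machine M5 = 7589 ops/s.

Max total: 7987 ops/s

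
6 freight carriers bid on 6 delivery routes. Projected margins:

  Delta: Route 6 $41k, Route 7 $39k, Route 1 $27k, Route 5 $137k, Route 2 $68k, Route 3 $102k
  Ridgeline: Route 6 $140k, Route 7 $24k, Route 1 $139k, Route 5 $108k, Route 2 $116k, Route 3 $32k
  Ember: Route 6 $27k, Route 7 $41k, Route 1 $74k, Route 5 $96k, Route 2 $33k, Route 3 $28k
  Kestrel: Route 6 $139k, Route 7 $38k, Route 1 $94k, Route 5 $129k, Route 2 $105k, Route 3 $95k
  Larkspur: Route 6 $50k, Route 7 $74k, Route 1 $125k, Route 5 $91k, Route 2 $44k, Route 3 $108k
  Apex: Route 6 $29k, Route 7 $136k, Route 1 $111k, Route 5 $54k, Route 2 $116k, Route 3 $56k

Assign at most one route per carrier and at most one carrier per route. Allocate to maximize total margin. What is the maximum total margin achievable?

Optimal: Delta→Route 3 ($102k), Ridgeline→Route 2 ($116k), Ember→Route 5 ($96k), Kestrel→Route 6 ($139k), Larkspur→Route 1 ($125k), Apex→Route 7 ($136k) — total 102+116+96+139+125+136 = $714k.
Row-greedy (each carrier in turn takes its best remaining route) gives $700k, worse by 14.
Next-best assignment: Delta→Route 5, Ridgeline→Route 2, Ember→Route 1, Kestrel→Route 6, Larkspur→Route 3, Apex→Route 7 = $710k.
Swapping Ember↔Kestrel (Ember→Route 6 $27k, Kestrel→Route 5 $129k) loses 79.
Every other assignment is strictly worse.

Max total: $714k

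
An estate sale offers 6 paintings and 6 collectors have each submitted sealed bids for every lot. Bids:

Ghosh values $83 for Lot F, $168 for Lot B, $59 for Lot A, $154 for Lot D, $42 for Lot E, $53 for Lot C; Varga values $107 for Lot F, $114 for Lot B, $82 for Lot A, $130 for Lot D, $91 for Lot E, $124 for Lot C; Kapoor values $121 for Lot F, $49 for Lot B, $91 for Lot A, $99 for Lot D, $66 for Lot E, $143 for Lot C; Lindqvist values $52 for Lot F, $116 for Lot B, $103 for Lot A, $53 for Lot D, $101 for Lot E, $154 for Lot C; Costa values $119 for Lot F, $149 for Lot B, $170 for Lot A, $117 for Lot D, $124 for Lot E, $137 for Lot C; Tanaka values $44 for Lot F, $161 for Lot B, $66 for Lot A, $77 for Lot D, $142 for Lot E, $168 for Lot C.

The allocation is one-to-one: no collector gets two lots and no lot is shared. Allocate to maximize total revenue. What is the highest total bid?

Maximum total: $885

Optimal: Ghosh→Lot B ($168), Varga→Lot D ($130), Kapoor→Lot F ($121), Lindqvist→Lot C ($154), Costa→Lot A ($170), Tanaka→Lot E ($142) — total 168+130+121+154+170+142 = $885.
Max-entry greedy (repeatedly take the single best remaining cell) gives $858, worse by 27.
Next-best assignment: Ghosh→Lot B, Varga→Lot D, Kapoor→Lot F, Lindqvist→Lot E, Costa→Lot A, Tanaka→Lot C = $858.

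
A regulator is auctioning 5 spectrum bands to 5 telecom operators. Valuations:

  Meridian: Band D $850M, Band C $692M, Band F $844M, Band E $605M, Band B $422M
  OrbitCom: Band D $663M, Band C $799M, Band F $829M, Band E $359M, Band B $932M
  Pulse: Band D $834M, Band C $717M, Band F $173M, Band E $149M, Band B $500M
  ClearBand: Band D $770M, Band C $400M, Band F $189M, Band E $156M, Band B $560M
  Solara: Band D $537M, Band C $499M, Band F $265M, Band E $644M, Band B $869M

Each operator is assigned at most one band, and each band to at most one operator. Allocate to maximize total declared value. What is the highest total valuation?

Maximum total: $3907M

Optimal: Meridian→Band F ($844M), OrbitCom→Band B ($932M), Pulse→Band C ($717M), ClearBand→Band D ($770M), Solara→Band E ($644M) — total 844+932+717+770+644 = $3907M.
Max-entry greedy (repeatedly take the single best remaining cell) gives $3332M, worse by 575.
Every other assignment is strictly worse.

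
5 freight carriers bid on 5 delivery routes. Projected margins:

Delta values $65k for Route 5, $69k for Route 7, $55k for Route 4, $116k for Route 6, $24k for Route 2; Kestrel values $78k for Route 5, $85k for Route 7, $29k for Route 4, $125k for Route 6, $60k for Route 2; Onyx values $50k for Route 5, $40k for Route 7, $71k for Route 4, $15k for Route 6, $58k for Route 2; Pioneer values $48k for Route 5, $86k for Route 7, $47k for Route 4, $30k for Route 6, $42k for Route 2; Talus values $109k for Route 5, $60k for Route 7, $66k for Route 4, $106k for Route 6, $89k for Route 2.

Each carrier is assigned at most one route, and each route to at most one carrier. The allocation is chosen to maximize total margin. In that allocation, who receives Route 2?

Kestrel receives Route 2.

Treat this as an assignment problem: match each carrier to one route.
Optimal: Delta→Route 6 ($116k), Kestrel→Route 2 ($60k), Onyx→Route 4 ($71k), Pioneer→Route 7 ($86k), Talus→Route 5 ($109k) — total 116+60+71+86+109 = $442k.
Column-greedy (each route in turn goes to its best remaining carrier) gives $415k, worse by 27.
Swapping Talus↔Pioneer (Talus→Route 7 $60k, Pioneer→Route 5 $48k) loses 87.
No other one-to-one assignment exceeds $442k.
Kestrel's own top route is Route 6 ($125k), but forcing Kestrel→Route 6 and reassigning the rest optimally gives only $436k — worse by 6.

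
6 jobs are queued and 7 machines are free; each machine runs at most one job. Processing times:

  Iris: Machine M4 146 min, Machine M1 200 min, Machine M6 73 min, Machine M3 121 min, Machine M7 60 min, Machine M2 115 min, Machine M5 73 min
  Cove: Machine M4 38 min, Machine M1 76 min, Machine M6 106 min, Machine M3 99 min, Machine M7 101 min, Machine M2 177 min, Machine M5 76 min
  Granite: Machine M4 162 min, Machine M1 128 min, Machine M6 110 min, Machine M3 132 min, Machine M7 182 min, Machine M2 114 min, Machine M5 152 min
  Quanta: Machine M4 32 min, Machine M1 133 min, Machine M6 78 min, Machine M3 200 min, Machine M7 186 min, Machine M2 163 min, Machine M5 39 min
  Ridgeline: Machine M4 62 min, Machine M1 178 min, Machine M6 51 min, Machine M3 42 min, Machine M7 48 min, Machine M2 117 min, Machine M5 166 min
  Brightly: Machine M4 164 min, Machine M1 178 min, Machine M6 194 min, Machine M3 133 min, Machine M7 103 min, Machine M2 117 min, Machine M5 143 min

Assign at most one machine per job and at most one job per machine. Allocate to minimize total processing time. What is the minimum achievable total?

Min total: 406 min

Optimal: Iris→Machine M7 (60 min), Cove→Machine M4 (38 min), Granite→Machine M6 (110 min), Quanta→Machine M5 (39 min), Ridgeline→Machine M3 (42 min), Brightly→Machine M2 (117 min) — total 60+38+110+39+42+117 = 406 min.
Min-entry greedy (repeatedly take the single cheapest remaining cell) gives 437 min, worse by 31.
Next-best assignment: Iris→Machine M6, Cove→Machine M4, Granite→Machine M2, Quanta→Machine M5, Ridgeline→Machine M3, Brightly→Machine M7 = 409 min.
Checked against all permutations: 406 min is optimal.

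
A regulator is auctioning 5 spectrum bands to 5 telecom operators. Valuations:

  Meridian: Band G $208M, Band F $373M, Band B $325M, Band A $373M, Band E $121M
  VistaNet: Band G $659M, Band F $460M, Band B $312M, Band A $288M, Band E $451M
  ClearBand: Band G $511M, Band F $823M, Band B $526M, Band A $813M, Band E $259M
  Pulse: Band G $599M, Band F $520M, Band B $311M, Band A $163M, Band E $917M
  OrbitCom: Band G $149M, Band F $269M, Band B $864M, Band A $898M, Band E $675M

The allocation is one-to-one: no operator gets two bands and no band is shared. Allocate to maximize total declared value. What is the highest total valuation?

Optimal: Meridian→Band A ($373M), VistaNet→Band G ($659M), ClearBand→Band F ($823M), Pulse→Band E ($917M), OrbitCom→Band B ($864M) — total 373+659+823+917+864 = $3636M.
Row-greedy (each operator in turn takes its best remaining band) gives $3626M, worse by 10.
Swapping OrbitCom↔VistaNet (OrbitCom→Band G $149M, VistaNet→Band B $312M) loses 1062.
No other one-to-one assignment exceeds $3636M.

Max total: $3636M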